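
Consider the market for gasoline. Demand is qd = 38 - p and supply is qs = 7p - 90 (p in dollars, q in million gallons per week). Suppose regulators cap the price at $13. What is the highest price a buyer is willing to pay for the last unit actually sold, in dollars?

37

Setting quantity demanded equal to quantity supplied, 38 - p = 7p - 90, gives p* = 16 and q* = 22.
Because the ceiling (13) lies below the market-clearing price, it is binding.
At p = 13: qd = 38 - 13 = 25 and qs = 7·13 - 90 = 1.
Only 1 units reach the market. On the demand curve, the marginal buyer's willingness to pay at q = 1 is (38 - 1) = 37.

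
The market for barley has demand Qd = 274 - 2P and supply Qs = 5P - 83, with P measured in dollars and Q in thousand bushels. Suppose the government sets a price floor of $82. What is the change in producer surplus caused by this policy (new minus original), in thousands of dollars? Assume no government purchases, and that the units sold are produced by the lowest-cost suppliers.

3025.6

Equilibrium: 274 - 2P = 5P - 83, so 357 = 7P and P* = 51, Q* = 172.
The floor of 82 is above the equilibrium price 51, so it binds.
At P = 82: Qd = 274 - 2·82 = 110 and Qs = 5·82 - 83 = 327.
Producer surplus without the control is ½ · (51 - 16.6) · 172 = 2958.4.
With the floor, 110 units are sold at 82. The supply price at Q = 110 is 38.6, so PS = ½ · [(82 - 16.6) + (82 - 38.6)] · 110 = 5984.
Change in producer surplus = 5984 - 2958.4 = 3025.6.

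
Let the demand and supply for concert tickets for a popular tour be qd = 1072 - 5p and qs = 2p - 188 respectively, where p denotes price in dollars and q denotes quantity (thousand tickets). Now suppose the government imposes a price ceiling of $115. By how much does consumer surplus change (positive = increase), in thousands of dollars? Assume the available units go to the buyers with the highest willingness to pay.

1040

Without the control the market clears where 1072 - 5p = 2p - 188, i.e. p* = 180 and q* = 172.
Because the ceiling (115) lies below the market-clearing price, it is binding.
At p = 115: qd = 1072 - 5·115 = 497 and qs = 2·115 - 188 = 42.
Consumer surplus without the control is ½ · (214.4 - 180) · 172 = 2958.4.
With the ceiling, 42 units are sold at 115 (assume they go to the highest-value buyers). The demand price at q = 42 is 206, so CS = ½ · [(214.4 - 115) + (206 - 115)] · 42 = 3998.4.
Change in consumer surplus = 3998.4 - 2958.4 = 1040.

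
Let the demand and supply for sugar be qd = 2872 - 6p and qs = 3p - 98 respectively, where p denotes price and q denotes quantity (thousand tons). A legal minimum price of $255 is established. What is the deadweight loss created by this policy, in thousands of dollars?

In a free market, 2872 - 6p = 3p - 98 gives the equilibrium p* = 330, q* = 892.
The floor of 255 is below the equilibrium price 330, so it is not binding; the market clears at p* = 330, q* = 892.
Since the control does not bind, no trades are prevented and deadweight loss is zero.

0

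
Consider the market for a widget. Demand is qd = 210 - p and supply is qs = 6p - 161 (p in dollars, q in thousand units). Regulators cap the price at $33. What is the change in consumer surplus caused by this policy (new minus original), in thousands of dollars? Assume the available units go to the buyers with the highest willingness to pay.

In a free market, 210 - p = 6p - 161 gives the equilibrium p* = 53, q* = 157.
The ceiling of 33 is below the equilibrium price 53, so it binds.
At p = 33: qd = 210 - 33 = 177 and qs = 6·33 - 161 = 37.
Consumer surplus without the control is ½ · (210 - 53) · 157 = 12324.5.
With the ceiling, 37 units are sold at 33 (assume they go to the highest-value buyers). The demand price at q = 37 is 173, so CS = ½ · [(210 - 33) + (173 - 33)] · 37 = 5864.5.
Change in consumer surplus = 5864.5 - 12324.5 = -6460.

-6460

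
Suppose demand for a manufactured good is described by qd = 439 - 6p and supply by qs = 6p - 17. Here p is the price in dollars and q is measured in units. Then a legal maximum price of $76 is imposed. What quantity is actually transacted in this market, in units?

211

Setting quantity demanded equal to quantity supplied, 439 - 6p = 6p - 17, gives p* = 38 and q* = 211.
Since 76 is above p* = 38, the ceiling does not bind and the free-market outcome prevails.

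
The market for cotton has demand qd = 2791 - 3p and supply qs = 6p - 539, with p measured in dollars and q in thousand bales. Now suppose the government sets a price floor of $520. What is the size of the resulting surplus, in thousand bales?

Setting quantity demanded equal to quantity supplied, 2791 - 3p = 6p - 539, gives p* = 370 and q* = 1681.
The floor of 520 is above the equilibrium price 370, so it binds.
At p = 520: qd = 2791 - 3·520 = 1231 and qs = 6·520 - 539 = 2581.
Surplus = qs - qd = 2581 - 1231 = 1350.

1350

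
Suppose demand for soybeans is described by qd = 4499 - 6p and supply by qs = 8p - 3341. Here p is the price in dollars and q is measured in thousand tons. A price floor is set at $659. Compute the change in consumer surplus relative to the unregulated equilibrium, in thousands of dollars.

Without the control the market clears where 4499 - 6p = 8p - 3341, i.e. p* = 560 and q* = 1139.
Because the floor (659) lies above the market-clearing price, it is binding.
At p = 659: qd = 4499 - 6·659 = 545 and qs = 8·659 - 3341 = 1931.
Consumer surplus without the control is ½ · (4499/6 - 560) · 1139 = 1297321/12.
With the floor, consumers buy 545 units at 659, so CS = ½ · (4499/6 - 659) · 545 = 297025/12.
Change in consumer surplus = 297025/12 - 1297321/12 = -83358.

-83358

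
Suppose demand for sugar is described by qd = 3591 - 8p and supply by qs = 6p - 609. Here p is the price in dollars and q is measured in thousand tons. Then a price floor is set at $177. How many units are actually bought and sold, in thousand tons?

Equilibrium: 3591 - 8p = 6p - 609, so 4200 = 14p and p* = 300, q* = 1191.
Since 177 is below p* = 300, the floor does not bind and the free-market outcome prevails.

1191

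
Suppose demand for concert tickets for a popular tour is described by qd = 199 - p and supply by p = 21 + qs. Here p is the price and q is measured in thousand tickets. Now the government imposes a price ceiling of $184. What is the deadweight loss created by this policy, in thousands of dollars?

0

Rearranging supply gives qs = p - 21. Equilibrium: 199 - p = p - 21, so 220 = 2p and p* = 110, q* = 89.
The ceiling of 184 is above the equilibrium price 110, so it is not binding; the market clears at p* = 110, q* = 89.
Since the control does not bind, no trades are prevented and deadweight loss is zero.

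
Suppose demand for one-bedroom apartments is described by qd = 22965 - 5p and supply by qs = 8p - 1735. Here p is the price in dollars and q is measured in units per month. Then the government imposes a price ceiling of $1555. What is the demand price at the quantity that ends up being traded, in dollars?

2452

In a free market, 22965 - 5p = 8p - 1735 gives the equilibrium p* = 1900, q* = 13465.
Since 1555 < 1900, the ceiling is binding.
At p = 1555: qd = 22965 - 5·1555 = 15190 and qs = 8·1555 - 1735 = 10705.
Only 10705 units reach the market. On the demand curve, the marginal buyer's willingness to pay at q = 10705 is (22965 - 10705)/5 = 2452.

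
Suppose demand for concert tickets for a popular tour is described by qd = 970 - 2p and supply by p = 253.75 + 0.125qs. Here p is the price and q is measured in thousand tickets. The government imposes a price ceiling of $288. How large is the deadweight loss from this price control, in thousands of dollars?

Rearranging supply gives qs = 8p - 2030. Equilibrium: 970 - 2p = 8p - 2030, so 3000 = 10p and p* = 300, q* = 370.
The ceiling of 288 is below the equilibrium price 300, so it binds.
At p = 288: qd = 970 - 2·288 = 394 and qs = 8·288 - 2030 = 274.
Quantity traded falls to 274. At q = 274 the demand price is (970 - 274)/2 = 348 and the supply price is (2030 + 274)/8 = 288.
Deadweight loss = ½ · (348 - 288) · (370 - 274) = ½ · 60 · 96 = 2880.

2880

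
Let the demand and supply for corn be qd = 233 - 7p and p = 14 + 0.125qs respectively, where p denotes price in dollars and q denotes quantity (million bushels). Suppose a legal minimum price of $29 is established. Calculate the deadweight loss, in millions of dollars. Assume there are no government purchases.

236.25

Rearranging supply gives qs = 8p - 112. Without the control the market clears where 233 - 7p = 8p - 112, i.e. p* = 23 and q* = 72.
Because the floor (29) lies above the market-clearing price, it is binding.
At p = 29: qd = 233 - 7·29 = 30 and qs = 8·29 - 112 = 120.
Quantity traded falls to 30. At q = 30 the demand price is (233 - 30)/7 = 29 and the supply price is (112 + 30)/8 = 17.75.
Deadweight loss = ½ · (29 - 17.75) · (72 - 30) = ½ · 11.25 · 42 = 236.25.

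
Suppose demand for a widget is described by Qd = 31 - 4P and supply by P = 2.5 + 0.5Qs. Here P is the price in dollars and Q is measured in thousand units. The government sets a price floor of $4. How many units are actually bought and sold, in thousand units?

Rearranging supply gives Qs = 2P - 5. Equilibrium: 31 - 4P = 2P - 5, so 36 = 6P and P* = 6, Q* = 7.
The floor of 4 is below the equilibrium price 6, so it is not binding; the market clears at P* = 6, Q* = 7.

7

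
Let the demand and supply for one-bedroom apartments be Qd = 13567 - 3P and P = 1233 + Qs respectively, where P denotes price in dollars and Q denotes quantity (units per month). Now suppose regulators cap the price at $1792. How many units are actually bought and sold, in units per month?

Rearranging supply gives Qs = P - 1233. Setting quantity demanded equal to quantity supplied, 13567 - 3P = P - 1233, gives P* = 3700 and Q* = 2467.
The ceiling of 1792 is below the equilibrium price 3700, so it binds.
At P = 1792: Qd = 13567 - 3·1792 = 8191 and Qs = 1792 - 1233 = 559.
The quantity actually transacted is the short side, supply: 559.

559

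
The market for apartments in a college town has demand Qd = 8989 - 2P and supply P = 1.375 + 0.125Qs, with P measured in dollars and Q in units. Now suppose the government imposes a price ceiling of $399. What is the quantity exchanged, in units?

3181

Rearranging supply gives Qs = 8P - 11. Without the control the market clears where 8989 - 2P = 8P - 11, i.e. P* = 900 and Q* = 7189.
Since 399 < 900, the ceiling is binding.
At P = 399: Qd = 8989 - 2·399 = 8191 and Qs = 8·399 - 11 = 3181.
The quantity actually transacted is the short side, supply: 3181.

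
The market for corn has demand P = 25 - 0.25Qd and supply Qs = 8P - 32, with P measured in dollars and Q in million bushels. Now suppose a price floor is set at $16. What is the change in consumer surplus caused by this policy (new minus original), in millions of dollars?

Rearranging demand gives Qd = 100 - 4P. In a free market, 100 - 4P = 8P - 32 gives the equilibrium P* = 11, Q* = 56.
The floor of 16 is above the equilibrium price 11, so it binds.
At P = 16: Qd = 100 - 4·16 = 36 and Qs = 8·16 - 32 = 96.
Consumer surplus without the control is ½ · (25 - 11) · 56 = 392.
With the floor, consumers buy 36 units at 16, so CS = ½ · (25 - 16) · 36 = 162.
Change in consumer surplus = 162 - 392 = -230.

-230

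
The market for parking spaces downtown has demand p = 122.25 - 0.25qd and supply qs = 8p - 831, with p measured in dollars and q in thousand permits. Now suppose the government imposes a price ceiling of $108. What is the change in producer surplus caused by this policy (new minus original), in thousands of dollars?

Rearranging demand gives qd = 489 - 4p. Without the control the market clears where 489 - 4p = 8p - 831, i.e. p* = 110 and q* = 49.
Since 108 < 110, the ceiling is binding.
At p = 108: qd = 489 - 4·108 = 57 and qs = 8·108 - 831 = 33.
Producer surplus without the control is ½ · (110 - 103.875) · 49 = 150.0625.
With the ceiling, producers sell 33 units at 108, so PS = ½ · (108 - 103.875) · 33 = 68.0625.
Change in producer surplus = 68.0625 - 150.0625 = -82.

-82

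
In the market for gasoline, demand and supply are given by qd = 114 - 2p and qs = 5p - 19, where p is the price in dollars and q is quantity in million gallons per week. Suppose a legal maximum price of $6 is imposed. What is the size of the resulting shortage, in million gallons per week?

91

In a free market, 114 - 2p = 5p - 19 gives the equilibrium p* = 19, q* = 76.
Since 6 < 19, the ceiling is binding.
At p = 6: qd = 114 - 2·6 = 102 and qs = 5·6 - 19 = 11.
Shortage = qd - qs = 102 - 11 = 91.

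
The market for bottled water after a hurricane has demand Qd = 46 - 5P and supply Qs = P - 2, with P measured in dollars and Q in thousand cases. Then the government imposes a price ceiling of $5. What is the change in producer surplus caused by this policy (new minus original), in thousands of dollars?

Without the control the market clears where 46 - 5P = P - 2, i.e. P* = 8 and Q* = 6.
Because the ceiling (5) lies below the market-clearing price, it is binding.
At P = 5: Qd = 46 - 5·5 = 21 and Qs = 5 - 2 = 3.
Producer surplus without the control is ½ · (8 - 2) · 6 = 18.
With the ceiling, producers sell 3 units at 5, so PS = ½ · (5 - 2) · 3 = 4.5.
Change in producer surplus = 4.5 - 18 = -13.5.

-13.5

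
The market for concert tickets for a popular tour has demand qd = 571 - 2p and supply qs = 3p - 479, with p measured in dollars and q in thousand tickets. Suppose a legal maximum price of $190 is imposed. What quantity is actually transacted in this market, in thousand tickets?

Equilibrium: 571 - 2p = 3p - 479, so 1050 = 5p and p* = 210, q* = 151.
Because the ceiling (190) lies below the market-clearing price, it is binding.
At p = 190: qd = 571 - 2·190 = 191 and qs = 3·190 - 479 = 91.
The quantity actually transacted is the short side, supply: 91.

91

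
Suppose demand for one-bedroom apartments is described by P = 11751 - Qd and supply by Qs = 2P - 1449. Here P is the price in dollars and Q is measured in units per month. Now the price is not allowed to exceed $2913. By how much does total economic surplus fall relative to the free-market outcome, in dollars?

6633507

Rearranging demand gives Qd = 11751 - P. Equilibrium: 11751 - P = 2P - 1449, so 13200 = 3P and P* = 4400, Q* = 7351.
The ceiling of 2913 is below the equilibrium price 4400, so it binds.
At P = 2913: Qd = 11751 - 2913 = 8838 and Qs = 2·2913 - 1449 = 4377.
Quantity traded falls to 4377. At Q = 4377 the demand price is 11751 - 4377 = 7374 and the supply price is (1449 + 4377)/2 = 2913.
Deadweight loss = ½ · (7374 - 2913) · (7351 - 4377) = ½ · 4461 · 2974 = 6633507.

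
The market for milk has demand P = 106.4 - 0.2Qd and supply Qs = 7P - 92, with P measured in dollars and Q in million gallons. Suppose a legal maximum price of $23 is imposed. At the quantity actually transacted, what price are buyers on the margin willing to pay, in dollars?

92.6

Rearranging demand gives Qd = 532 - 5P. In a free market, 532 - 5P = 7P - 92 gives the equilibrium P* = 52, Q* = 272.
The ceiling of 23 is below the equilibrium price 52, so it binds.
At P = 23: Qd = 532 - 5·23 = 417 and Qs = 7·23 - 92 = 69.
Only 69 units reach the market. On the demand curve, the marginal buyer's willingness to pay at Q = 69 is (532 - 69)/5 = 92.6.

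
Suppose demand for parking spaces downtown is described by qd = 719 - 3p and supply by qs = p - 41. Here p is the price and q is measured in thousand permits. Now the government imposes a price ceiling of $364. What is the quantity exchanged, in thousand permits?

149

Equilibrium: 719 - 3p = p - 41, so 760 = 4p and p* = 190, q* = 149.
Since 364 is above p* = 190, the ceiling does not bind and the free-market outcome prevails.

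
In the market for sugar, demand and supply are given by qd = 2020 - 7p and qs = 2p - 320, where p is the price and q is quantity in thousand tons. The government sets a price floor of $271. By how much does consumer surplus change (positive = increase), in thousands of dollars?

-1776.5

Without the control the market clears where 2020 - 7p = 2p - 320, i.e. p* = 260 and q* = 200.
The floor of 271 is above the equilibrium price 260, so it binds.
At p = 271: qd = 2020 - 7·271 = 123 and qs = 2·271 - 320 = 222.
Consumer surplus without the control is ½ · (2020/7 - 260) · 200 = 20000/7.
With the floor, consumers buy 123 units at 271, so CS = ½ · (2020/7 - 271) · 123 = 15129/14.
Change in consumer surplus = 15129/14 - 20000/7 = -1776.5.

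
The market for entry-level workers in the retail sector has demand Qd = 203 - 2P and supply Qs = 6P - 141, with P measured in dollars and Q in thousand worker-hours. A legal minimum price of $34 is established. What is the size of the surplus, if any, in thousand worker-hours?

Without the control the market clears where 203 - 2P = 6P - 141, i.e. P* = 43 and Q* = 117.
Since 34 is below P* = 43, the floor does not bind and the free-market outcome prevails.
Since the control does not bind, there is no surplus.

0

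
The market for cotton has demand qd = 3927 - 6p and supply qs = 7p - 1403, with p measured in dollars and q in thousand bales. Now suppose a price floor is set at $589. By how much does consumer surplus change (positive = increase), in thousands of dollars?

-166470

Without the control the market clears where 3927 - 6p = 7p - 1403, i.e. p* = 410 and q* = 1467.
Since 589 > 410, the floor is binding.
At p = 589: qd = 3927 - 6·589 = 393 and qs = 7·589 - 1403 = 2720.
Consumer surplus without the control is ½ · (654.5 - 410) · 1467 = 179340.75.
With the floor, consumers buy 393 units at 589, so CS = ½ · (654.5 - 589) · 393 = 12870.75.
Change in consumer surplus = 12870.75 - 179340.75 = -166470.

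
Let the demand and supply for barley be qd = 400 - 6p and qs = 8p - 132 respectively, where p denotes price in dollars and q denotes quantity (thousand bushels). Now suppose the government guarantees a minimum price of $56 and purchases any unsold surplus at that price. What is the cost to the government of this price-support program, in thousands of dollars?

Without the control the market clears where 400 - 6p = 8p - 132, i.e. p* = 38 and q* = 172.
The floor of 56 is above the equilibrium price 38, so it binds.
At p = 56: qd = 400 - 6·56 = 64 and qs = 8·56 - 132 = 316.
Surplus = qs - qd = 252.
Government expenditure = surplus × support price = 252 × 56 = 14112.

14112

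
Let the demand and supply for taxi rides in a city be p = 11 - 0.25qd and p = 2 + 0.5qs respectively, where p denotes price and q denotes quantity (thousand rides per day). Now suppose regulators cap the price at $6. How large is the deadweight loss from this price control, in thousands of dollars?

Rearranging demand gives qd = 44 - 4p; rearranging supply gives qs = 2p - 4. Without the control the market clears where 44 - 4p = 2p - 4, i.e. p* = 8 and q* = 12.
Since 6 < 8, the ceiling is binding.
At p = 6: qd = 44 - 4·6 = 20 and qs = 2·6 - 4 = 8.
Quantity traded falls to 8. At q = 8 the demand price is (44 - 8)/4 = 9 and the supply price is (4 + 8)/2 = 6.
Deadweight loss = ½ · (9 - 6) · (12 - 8) = ½ · 3 · 4 = 6.

6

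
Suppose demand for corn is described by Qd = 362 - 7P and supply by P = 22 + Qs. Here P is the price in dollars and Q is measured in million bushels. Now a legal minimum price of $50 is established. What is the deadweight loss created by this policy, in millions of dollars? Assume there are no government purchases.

112

Rearranging supply gives Qs = P - 22. Equilibrium: 362 - 7P = P - 22, so 384 = 8P and P* = 48, Q* = 26.
Since 50 > 48, the floor is binding.
At P = 50: Qd = 362 - 7·50 = 12 and Qs = 50 - 22 = 28.
Quantity traded falls to 12. At Q = 12 the demand price is (362 - 12)/7 = 50 and the supply price is 22 + 12 = 34.
Deadweight loss = ½ · (50 - 34) · (26 - 12) = ½ · 16 · 14 = 112.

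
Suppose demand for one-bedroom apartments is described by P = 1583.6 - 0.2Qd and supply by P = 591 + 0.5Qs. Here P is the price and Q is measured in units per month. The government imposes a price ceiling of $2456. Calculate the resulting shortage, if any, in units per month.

0

Rearranging demand gives Qd = 7918 - 5P; rearranging supply gives Qs = 2P - 1182. Without the control the market clears where 7918 - 5P = 2P - 1182, i.e. P* = 1300 and Q* = 1418.
Since 2456 is above P* = 1300, the ceiling does not bind and the free-market outcome prevails.
Since the control does not bind, there is no shortage.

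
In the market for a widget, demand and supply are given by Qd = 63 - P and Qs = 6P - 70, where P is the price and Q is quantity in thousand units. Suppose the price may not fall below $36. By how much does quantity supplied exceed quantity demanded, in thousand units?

119

Without the control the market clears where 63 - P = 6P - 70, i.e. P* = 19 and Q* = 44.
The floor of 36 is above the equilibrium price 19, so it binds.
At P = 36: Qd = 63 - 36 = 27 and Qs = 6·36 - 70 = 146.
Surplus = Qs - Qd = 146 - 27 = 119.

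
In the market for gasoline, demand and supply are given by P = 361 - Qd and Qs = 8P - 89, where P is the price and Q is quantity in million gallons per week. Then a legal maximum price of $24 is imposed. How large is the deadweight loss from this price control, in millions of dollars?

Rearranging demand gives Qd = 361 - P. Without the control the market clears where 361 - P = 8P - 89, i.e. P* = 50 and Q* = 311.
Because the ceiling (24) lies below the market-clearing price, it is binding.
At P = 24: Qd = 361 - 24 = 337 and Qs = 8·24 - 89 = 103.
Quantity traded falls to 103. At Q = 103 the demand price is 361 - 103 = 258 and the supply price is (89 + 103)/8 = 24.
Deadweight loss = ½ · (258 - 24) · (311 - 103) = ½ · 234 · 208 = 24336.

24336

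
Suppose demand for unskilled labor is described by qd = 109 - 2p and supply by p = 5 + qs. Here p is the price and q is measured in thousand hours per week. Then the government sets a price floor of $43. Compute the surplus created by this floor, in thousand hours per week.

Rearranging supply gives qs = p - 5. Equilibrium: 109 - 2p = p - 5, so 114 = 3p and p* = 38, q* = 33.
The floor of 43 is above the equilibrium price 38, so it binds.
At p = 43: qd = 109 - 2·43 = 23 and qs = 43 - 5 = 38.
Surplus = qs - qd = 38 - 23 = 15.

15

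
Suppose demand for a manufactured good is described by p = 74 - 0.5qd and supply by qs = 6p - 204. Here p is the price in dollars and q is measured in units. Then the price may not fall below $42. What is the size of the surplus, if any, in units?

Rearranging demand gives qd = 148 - 2p. In a free market, 148 - 2p = 6p - 204 gives the equilibrium p* = 44, q* = 60.
The floor of 42 is below the equilibrium price 44, so it is not binding; the market clears at p* = 44, q* = 60.
Since the control does not bind, there is no surplus.

0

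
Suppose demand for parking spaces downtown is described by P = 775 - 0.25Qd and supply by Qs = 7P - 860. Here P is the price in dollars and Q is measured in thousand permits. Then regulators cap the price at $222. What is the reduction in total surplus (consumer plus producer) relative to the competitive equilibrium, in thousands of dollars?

Rearranging demand gives Qd = 3100 - 4P. In a free market, 3100 - 4P = 7P - 860 gives the equilibrium P* = 360, Q* = 1660.
Because the ceiling (222) lies below the market-clearing price, it is binding.
At P = 222: Qd = 3100 - 4·222 = 2212 and Qs = 7·222 - 860 = 694.
Quantity traded falls to 694. At Q = 694 the demand price is (3100 - 694)/4 = 601.5 and the supply price is (860 + 694)/7 = 222.
Deadweight loss = ½ · (601.5 - 222) · (1660 - 694) = ½ · 379.5 · 966 = 183298.5.

183298.5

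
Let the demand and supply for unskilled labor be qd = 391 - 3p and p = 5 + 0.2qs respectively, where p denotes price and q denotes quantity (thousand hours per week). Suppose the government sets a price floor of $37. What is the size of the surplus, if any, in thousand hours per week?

0

Rearranging supply gives qs = 5p - 25. Equilibrium: 391 - 3p = 5p - 25, so 416 = 8p and p* = 52, q* = 235.
Since 37 is below p* = 52, the floor does not bind and the free-market outcome prevails.
Since the control does not bind, there is no surplus.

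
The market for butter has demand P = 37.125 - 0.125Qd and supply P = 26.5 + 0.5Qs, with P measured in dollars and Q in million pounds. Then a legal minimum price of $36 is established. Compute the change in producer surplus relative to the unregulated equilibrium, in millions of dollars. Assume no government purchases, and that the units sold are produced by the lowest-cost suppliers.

-7

Rearranging demand gives Qd = 297 - 8P; rearranging supply gives Qs = 2P - 53. In a free market, 297 - 8P = 2P - 53 gives the equilibrium P* = 35, Q* = 17.
Because the floor (36) lies above the market-clearing price, it is binding.
At P = 36: Qd = 297 - 8·36 = 9 and Qs = 2·36 - 53 = 19.
Producer surplus without the control is ½ · (35 - 26.5) · 17 = 72.25.
With the floor, 9 units are sold at 36. The supply price at Q = 9 is 31, so PS = ½ · [(36 - 26.5) + (36 - 31)] · 9 = 65.25.
Change in producer surplus = 65.25 - 72.25 = -7.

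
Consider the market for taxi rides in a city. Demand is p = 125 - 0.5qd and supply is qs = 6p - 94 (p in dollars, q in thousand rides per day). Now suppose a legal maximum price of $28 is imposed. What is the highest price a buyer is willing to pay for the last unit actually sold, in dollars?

88

Rearranging demand gives qd = 250 - 2p. Setting quantity demanded equal to quantity supplied, 250 - 2p = 6p - 94, gives p* = 43 and q* = 164.
The ceiling of 28 is below the equilibrium price 43, so it binds.
At p = 28: qd = 250 - 2·28 = 194 and qs = 6·28 - 94 = 74.
Only 74 units reach the market. On the demand curve, the marginal buyer's willingness to pay at q = 74 is (250 - 74)/2 = 88.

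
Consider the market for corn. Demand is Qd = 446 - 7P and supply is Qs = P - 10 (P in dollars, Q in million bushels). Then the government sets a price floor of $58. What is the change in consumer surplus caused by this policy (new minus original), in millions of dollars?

Without the control the market clears where 446 - 7P = P - 10, i.e. P* = 57 and Q* = 47.
The floor of 58 is above the equilibrium price 57, so it binds.
At P = 58: Qd = 446 - 7·58 = 40 and Qs = 58 - 10 = 48.
Consumer surplus without the control is ½ · (446/7 - 57) · 47 = 2209/14.
With the floor, consumers buy 40 units at 58, so CS = ½ · (446/7 - 58) · 40 = 800/7.
Change in consumer surplus = 800/7 - 2209/14 = -43.5.

-43.5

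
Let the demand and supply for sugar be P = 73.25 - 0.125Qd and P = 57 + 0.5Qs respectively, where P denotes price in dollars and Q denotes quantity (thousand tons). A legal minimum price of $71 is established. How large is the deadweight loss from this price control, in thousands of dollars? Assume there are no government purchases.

Rearranging demand gives Qd = 586 - 8P; rearranging supply gives Qs = 2P - 114. Without the control the market clears where 586 - 8P = 2P - 114, i.e. P* = 70 and Q* = 26.
Since 71 > 70, the floor is binding.
At P = 71: Qd = 586 - 8·71 = 18 and Qs = 2·71 - 114 = 28.
Quantity traded falls to 18. At Q = 18 the demand price is (586 - 18)/8 = 71 and the supply price is (114 + 18)/2 = 66.
Deadweight loss = ½ · (71 - 66) · (26 - 18) = ½ · 5 · 8 = 20.

20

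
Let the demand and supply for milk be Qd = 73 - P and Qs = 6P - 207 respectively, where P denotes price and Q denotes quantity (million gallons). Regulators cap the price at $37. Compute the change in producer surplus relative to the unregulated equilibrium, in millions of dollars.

-72

Without the control the market clears where 73 - P = 6P - 207, i.e. P* = 40 and Q* = 33.
Because the ceiling (37) lies below the market-clearing price, it is binding.
At P = 37: Qd = 73 - 37 = 36 and Qs = 6·37 - 207 = 15.
Producer surplus without the control is ½ · (40 - 34.5) · 33 = 90.75.
With the ceiling, producers sell 15 units at 37, so PS = ½ · (37 - 34.5) · 15 = 18.75.
Change in producer surplus = 18.75 - 90.75 = -72.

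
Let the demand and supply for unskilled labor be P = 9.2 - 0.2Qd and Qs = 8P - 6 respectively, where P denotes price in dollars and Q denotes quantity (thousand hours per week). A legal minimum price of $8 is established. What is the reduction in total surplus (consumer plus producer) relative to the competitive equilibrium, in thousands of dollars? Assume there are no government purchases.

65

Rearranging demand gives Qd = 46 - 5P. Equilibrium: 46 - 5P = 8P - 6, so 52 = 13P and P* = 4, Q* = 26.
Because the floor (8) lies above the market-clearing price, it is binding.
At P = 8: Qd = 46 - 5·8 = 6 and Qs = 8·8 - 6 = 58.
Quantity traded falls to 6. At Q = 6 the demand price is (46 - 6)/5 = 8 and the supply price is (6 + 6)/8 = 1.5.
Deadweight loss = ½ · (8 - 1.5) · (26 - 6) = ½ · 6.5 · 20 = 65.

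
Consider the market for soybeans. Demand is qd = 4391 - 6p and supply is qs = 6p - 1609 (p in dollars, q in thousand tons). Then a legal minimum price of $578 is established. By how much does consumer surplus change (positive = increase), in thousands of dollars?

Without the control the market clears where 4391 - 6p = 6p - 1609, i.e. p* = 500 and q* = 1391.
Because the floor (578) lies above the market-clearing price, it is binding.
At p = 578: qd = 4391 - 6·578 = 923 and qs = 6·578 - 1609 = 1859.
Consumer surplus without the control is ½ · (4391/6 - 500) · 1391 = 1934881/12.
With the floor, consumers buy 923 units at 578, so CS = ½ · (4391/6 - 578) · 923 = 851929/12.
Change in consumer surplus = 851929/12 - 1934881/12 = -90246.

-90246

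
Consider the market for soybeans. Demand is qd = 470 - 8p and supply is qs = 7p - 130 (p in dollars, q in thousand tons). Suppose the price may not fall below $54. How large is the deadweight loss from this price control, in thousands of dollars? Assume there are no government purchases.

In a free market, 470 - 8p = 7p - 130 gives the equilibrium p* = 40, q* = 150.
The floor of 54 is above the equilibrium price 40, so it binds.
At p = 54: qd = 470 - 8·54 = 38 and qs = 7·54 - 130 = 248.
Quantity traded falls to 38. At q = 38 the demand price is (470 - 38)/8 = 54 and the supply price is (130 + 38)/7 = 24.
Deadweight loss = ½ · (54 - 24) · (150 - 38) = ½ · 30 · 112 = 1680.

1680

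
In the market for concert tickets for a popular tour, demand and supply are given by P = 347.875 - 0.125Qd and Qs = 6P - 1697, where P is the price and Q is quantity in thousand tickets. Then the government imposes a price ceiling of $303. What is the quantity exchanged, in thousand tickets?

Rearranging demand gives Qd = 2783 - 8P. Equilibrium: 2783 - 8P = 6P - 1697, so 4480 = 14P and P* = 320, Q* = 223.
Because the ceiling (303) lies below the market-clearing price, it is binding.
At P = 303: Qd = 2783 - 8·303 = 359 and Qs = 6·303 - 1697 = 121.
The quantity actually transacted is the short side, supply: 121.

121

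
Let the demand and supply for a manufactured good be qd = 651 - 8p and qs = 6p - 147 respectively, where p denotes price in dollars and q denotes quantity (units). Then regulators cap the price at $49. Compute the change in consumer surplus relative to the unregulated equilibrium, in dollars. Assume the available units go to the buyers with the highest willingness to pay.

In a free market, 651 - 8p = 6p - 147 gives the equilibrium p* = 57, q* = 195.
The ceiling of 49 is below the equilibrium price 57, so it binds.
At p = 49: qd = 651 - 8·49 = 259 and qs = 6·49 - 147 = 147.
Consumer surplus without the control is ½ · (81.375 - 57) · 195 = 2376.5625.
With the ceiling, 147 units are sold at 49 (assume they go to the highest-value buyers). The demand price at q = 147 is 63, so CS = ½ · [(81.375 - 49) + (63 - 49)] · 147 = 3408.5625.
Change in consumer surplus = 3408.5625 - 2376.5625 = 1032.

1032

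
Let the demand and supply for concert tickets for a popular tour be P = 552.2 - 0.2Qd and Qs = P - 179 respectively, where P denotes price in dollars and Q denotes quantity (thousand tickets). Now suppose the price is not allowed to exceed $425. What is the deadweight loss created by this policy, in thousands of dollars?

2535

Rearranging demand gives Qd = 2761 - 5P. Setting quantity demanded equal to quantity supplied, 2761 - 5P = P - 179, gives P* = 490 and Q* = 311.
The ceiling of 425 is below the equilibrium price 490, so it binds.
At P = 425: Qd = 2761 - 5·425 = 636 and Qs = 425 - 179 = 246.
Quantity traded falls to 246. At Q = 246 the demand price is (2761 - 246)/5 = 503 and the supply price is 179 + 246 = 425.
Deadweight loss = ½ · (503 - 425) · (311 - 246) = ½ · 78 · 65 = 2535.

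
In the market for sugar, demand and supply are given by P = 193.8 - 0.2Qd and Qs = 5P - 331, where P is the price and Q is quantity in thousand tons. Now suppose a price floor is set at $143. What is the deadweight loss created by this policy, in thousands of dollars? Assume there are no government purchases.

Rearranging demand gives Qd = 969 - 5P. Setting quantity demanded equal to quantity supplied, 969 - 5P = 5P - 331, gives P* = 130 and Q* = 319.
Since 143 > 130, the floor is binding.
At P = 143: Qd = 969 - 5·143 = 254 and Qs = 5·143 - 331 = 384.
Quantity traded falls to 254. At Q = 254 the demand price is (969 - 254)/5 = 143 and the supply price is (331 + 254)/5 = 117.
Deadweight loss = ½ · (143 - 117) · (319 - 254) = ½ · 26 · 65 = 845.

845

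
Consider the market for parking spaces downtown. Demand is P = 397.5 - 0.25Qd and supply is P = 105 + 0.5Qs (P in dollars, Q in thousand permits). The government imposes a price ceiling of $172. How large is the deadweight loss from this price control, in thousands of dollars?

Rearranging demand gives Qd = 1590 - 4P; rearranging supply gives Qs = 2P - 210. Without the control the market clears where 1590 - 4P = 2P - 210, i.e. P* = 300 and Q* = 390.
The ceiling of 172 is below the equilibrium price 300, so it binds.
At P = 172: Qd = 1590 - 4·172 = 902 and Qs = 2·172 - 210 = 134.
Quantity traded falls to 134. At Q = 134 the demand price is (1590 - 134)/4 = 364 and the supply price is (210 + 134)/2 = 172.
Deadweight loss = ½ · (364 - 172) · (390 - 134) = ½ · 192 · 256 = 24576.

24576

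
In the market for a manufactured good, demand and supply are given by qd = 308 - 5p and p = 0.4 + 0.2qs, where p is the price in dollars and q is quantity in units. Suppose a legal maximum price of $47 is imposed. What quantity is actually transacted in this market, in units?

153

Rearranging supply gives qs = 5p - 2. Without the control the market clears where 308 - 5p = 5p - 2, i.e. p* = 31 and q* = 153.
Since 47 is above p* = 31, the ceiling does not bind and the free-market outcome prevails.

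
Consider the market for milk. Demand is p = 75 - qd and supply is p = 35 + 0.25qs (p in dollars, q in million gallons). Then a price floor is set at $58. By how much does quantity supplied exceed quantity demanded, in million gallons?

Rearranging demand gives qd = 75 - p; rearranging supply gives qs = 4p - 140. Without the control the market clears where 75 - p = 4p - 140, i.e. p* = 43 and q* = 32.
Since 58 > 43, the floor is binding.
At p = 58: qd = 75 - 58 = 17 and qs = 4·58 - 140 = 92.
Surplus = qs - qd = 92 - 17 = 75.

75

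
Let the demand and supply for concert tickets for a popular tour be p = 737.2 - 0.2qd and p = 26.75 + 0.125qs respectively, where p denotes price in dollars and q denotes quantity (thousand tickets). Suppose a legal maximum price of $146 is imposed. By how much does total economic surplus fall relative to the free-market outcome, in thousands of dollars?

246646.4

Rearranging demand gives qd = 3686 - 5p; rearranging supply gives qs = 8p - 214. Setting quantity demanded equal to quantity supplied, 3686 - 5p = 8p - 214, gives p* = 300 and q* = 2186.
Since 146 < 300, the ceiling is binding.
At p = 146: qd = 3686 - 5·146 = 2956 and qs = 8·146 - 214 = 954.
Quantity traded falls to 954. At q = 954 the demand price is (3686 - 954)/5 = 546.4 and the supply price is (214 + 954)/8 = 146.
Deadweight loss = ½ · (546.4 - 146) · (2186 - 954) = ½ · 400.4 · 1232 = 246646.4.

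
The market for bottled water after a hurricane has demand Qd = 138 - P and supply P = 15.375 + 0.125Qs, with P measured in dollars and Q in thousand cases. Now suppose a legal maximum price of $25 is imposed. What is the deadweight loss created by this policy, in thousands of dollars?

576

Rearranging supply gives Qs = 8P - 123. Equilibrium: 138 - P = 8P - 123, so 261 = 9P and P* = 29, Q* = 109.
The ceiling of 25 is below the equilibrium price 29, so it binds.
At P = 25: Qd = 138 - 25 = 113 and Qs = 8·25 - 123 = 77.
Quantity traded falls to 77. At Q = 77 the demand price is 138 - 77 = 61 and the supply price is (123 + 77)/8 = 25.
Deadweight loss = ½ · (61 - 25) · (109 - 77) = ½ · 36 · 32 = 576.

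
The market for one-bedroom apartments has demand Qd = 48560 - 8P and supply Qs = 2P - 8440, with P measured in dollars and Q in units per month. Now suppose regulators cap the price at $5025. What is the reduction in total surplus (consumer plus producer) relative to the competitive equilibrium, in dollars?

569531.25

Equilibrium: 48560 - 8P = 2P - 8440, so 57000 = 10P and P* = 5700, Q* = 2960.
The ceiling of 5025 is below the equilibrium price 5700, so it binds.
At P = 5025: Qd = 48560 - 8·5025 = 8360 and Qs = 2·5025 - 8440 = 1610.
Quantity traded falls to 1610. At Q = 1610 the demand price is (48560 - 1610)/8 = 5868.75 and the supply price is (8440 + 1610)/2 = 5025.
Deadweight loss = ½ · (5868.75 - 5025) · (2960 - 1610) = ½ · 843.75 · 1350 = 569531.25.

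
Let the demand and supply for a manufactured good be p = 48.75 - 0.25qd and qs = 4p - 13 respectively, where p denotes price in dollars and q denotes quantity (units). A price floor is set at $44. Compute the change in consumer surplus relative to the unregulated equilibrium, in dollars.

Rearranging demand gives qd = 195 - 4p. Setting quantity demanded equal to quantity supplied, 195 - 4p = 4p - 13, gives p* = 26 and q* = 91.
The floor of 44 is above the equilibrium price 26, so it binds.
At p = 44: qd = 195 - 4·44 = 19 and qs = 4·44 - 13 = 163.
Consumer surplus without the control is ½ · (48.75 - 26) · 91 = 1035.125.
With the floor, consumers buy 19 units at 44, so CS = ½ · (48.75 - 44) · 19 = 45.125.
Change in consumer surplus = 45.125 - 1035.125 = -990.

-990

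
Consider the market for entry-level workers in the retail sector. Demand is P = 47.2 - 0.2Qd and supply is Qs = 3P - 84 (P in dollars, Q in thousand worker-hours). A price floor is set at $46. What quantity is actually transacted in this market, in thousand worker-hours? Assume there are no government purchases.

Rearranging demand gives Qd = 236 - 5P. In a free market, 236 - 5P = 3P - 84 gives the equilibrium P* = 40, Q* = 36.
Because the floor (46) lies above the market-clearing price, it is binding.
At P = 46: Qd = 236 - 5·46 = 6 and Qs = 3·46 - 84 = 54.
The quantity actually transacted is the short side, demand: 6.

6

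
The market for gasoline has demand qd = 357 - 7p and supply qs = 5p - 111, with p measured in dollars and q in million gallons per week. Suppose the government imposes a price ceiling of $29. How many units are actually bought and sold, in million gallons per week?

In a free market, 357 - 7p = 5p - 111 gives the equilibrium p* = 39, q* = 84.
The ceiling of 29 is below the equilibrium price 39, so it binds.
At p = 29: qd = 357 - 7·29 = 154 and qs = 5·29 - 111 = 34.
The quantity actually transacted is the short side, supply: 34.

34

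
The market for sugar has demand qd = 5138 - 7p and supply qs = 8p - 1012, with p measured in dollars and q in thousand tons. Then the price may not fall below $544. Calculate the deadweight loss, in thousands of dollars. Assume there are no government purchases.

117836.25

In a free market, 5138 - 7p = 8p - 1012 gives the equilibrium p* = 410, q* = 2268.
Because the floor (544) lies above the market-clearing price, it is binding.
At p = 544: qd = 5138 - 7·544 = 1330 and qs = 8·544 - 1012 = 3340.
Quantity traded falls to 1330. At q = 1330 the demand price is (5138 - 1330)/7 = 544 and the supply price is (1012 + 1330)/8 = 292.75.
Deadweight loss = ½ · (544 - 292.75) · (2268 - 1330) = ½ · 251.25 · 938 = 117836.25.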